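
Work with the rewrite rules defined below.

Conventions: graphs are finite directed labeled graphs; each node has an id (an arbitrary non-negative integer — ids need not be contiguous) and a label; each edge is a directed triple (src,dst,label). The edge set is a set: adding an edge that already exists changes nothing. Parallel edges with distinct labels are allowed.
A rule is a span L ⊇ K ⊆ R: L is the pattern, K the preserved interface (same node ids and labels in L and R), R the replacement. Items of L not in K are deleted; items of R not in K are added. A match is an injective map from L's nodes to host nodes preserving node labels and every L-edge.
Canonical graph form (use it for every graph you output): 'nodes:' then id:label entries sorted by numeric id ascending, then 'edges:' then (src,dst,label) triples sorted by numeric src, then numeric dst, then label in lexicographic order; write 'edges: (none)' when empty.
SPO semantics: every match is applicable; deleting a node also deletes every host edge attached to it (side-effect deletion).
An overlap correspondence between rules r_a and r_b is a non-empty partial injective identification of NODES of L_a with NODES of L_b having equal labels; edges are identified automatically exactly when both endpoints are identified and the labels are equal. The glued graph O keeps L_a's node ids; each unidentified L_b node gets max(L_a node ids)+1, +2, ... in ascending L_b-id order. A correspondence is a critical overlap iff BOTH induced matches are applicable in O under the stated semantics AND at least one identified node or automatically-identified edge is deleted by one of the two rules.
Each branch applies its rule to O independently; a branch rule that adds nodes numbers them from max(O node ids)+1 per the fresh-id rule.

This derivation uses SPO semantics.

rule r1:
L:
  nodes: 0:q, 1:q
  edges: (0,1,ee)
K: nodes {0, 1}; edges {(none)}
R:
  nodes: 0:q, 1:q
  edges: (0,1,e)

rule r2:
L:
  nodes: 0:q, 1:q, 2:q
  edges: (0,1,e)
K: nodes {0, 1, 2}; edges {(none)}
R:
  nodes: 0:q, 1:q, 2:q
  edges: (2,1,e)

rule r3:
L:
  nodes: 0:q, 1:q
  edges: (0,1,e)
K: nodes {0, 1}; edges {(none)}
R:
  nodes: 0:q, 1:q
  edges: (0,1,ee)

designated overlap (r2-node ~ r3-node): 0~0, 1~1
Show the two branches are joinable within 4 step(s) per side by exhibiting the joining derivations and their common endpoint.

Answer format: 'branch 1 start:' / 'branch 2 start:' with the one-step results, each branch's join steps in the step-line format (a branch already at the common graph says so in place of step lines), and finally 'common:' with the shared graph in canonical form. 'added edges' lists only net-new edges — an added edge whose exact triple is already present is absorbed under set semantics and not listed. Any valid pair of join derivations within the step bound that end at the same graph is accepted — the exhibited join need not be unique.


branch 1 start:
nodes: 0:q, 1:q, 2:q
edges: (2,1,e)
branch 2 start:
nodes: 0:q, 1:q, 2:q
edges: (0,1,ee)
branch 1 step 1: rule r2; match: 0->2, 1->1, 2->0; deleted nodes (none); deleted edges (2,1,e); added nodes (none); added edges (0,1,e); result: nodes: 0:q, 1:q, 2:q edges: (0,1,e)
branch 2 step 1: rule r1; match: 0->0, 1->1; deleted nodes (none); deleted edges (0,1,ee); added nodes (none); added edges (0,1,e); result: nodes: 0:q, 1:q, 2:q edges: (0,1,e)
common:
nodes: 0:q, 1:q, 2:q
edges: (0,1,e)


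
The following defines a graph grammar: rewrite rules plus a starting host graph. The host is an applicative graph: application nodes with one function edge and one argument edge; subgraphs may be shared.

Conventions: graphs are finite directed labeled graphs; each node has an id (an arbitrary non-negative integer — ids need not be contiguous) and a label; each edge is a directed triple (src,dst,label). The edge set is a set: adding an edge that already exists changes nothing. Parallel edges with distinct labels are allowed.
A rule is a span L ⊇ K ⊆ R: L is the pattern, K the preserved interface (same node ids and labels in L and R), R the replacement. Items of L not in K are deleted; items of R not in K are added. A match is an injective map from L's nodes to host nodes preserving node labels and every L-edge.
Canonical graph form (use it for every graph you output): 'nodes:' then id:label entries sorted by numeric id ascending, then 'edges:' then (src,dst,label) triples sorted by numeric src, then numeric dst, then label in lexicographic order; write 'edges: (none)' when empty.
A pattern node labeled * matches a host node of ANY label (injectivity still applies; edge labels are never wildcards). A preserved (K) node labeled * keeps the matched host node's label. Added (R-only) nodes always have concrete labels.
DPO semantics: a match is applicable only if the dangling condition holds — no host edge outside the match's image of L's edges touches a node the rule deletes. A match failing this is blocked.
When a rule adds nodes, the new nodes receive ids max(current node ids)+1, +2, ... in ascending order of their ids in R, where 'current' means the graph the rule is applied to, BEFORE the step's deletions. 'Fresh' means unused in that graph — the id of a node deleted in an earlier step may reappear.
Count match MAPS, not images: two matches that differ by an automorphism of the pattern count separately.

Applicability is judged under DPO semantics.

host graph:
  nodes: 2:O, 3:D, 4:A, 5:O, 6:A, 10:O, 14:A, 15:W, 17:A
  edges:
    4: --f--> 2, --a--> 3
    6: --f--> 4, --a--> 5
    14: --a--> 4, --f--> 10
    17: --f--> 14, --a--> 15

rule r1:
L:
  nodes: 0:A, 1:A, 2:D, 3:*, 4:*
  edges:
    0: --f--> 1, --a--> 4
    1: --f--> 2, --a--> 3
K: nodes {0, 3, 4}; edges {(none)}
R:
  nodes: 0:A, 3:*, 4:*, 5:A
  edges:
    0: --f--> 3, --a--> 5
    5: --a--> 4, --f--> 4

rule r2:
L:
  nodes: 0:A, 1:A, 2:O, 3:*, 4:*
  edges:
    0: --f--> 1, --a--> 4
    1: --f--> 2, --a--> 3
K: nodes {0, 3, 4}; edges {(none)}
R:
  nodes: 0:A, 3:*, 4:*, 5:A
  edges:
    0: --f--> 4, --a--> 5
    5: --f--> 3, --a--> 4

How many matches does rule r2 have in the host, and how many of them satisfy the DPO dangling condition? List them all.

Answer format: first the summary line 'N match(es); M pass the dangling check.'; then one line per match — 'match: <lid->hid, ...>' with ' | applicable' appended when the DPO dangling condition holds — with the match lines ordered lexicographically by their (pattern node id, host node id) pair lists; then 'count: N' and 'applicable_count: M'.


2 match(es); 1 pass the dangling check.
match: 0->6, 1->4, 2->2, 3->3, 4->5
match: 0->17, 1->14, 2->10, 3->4, 4->15 | applicable
count: 2
applicable_count: 1


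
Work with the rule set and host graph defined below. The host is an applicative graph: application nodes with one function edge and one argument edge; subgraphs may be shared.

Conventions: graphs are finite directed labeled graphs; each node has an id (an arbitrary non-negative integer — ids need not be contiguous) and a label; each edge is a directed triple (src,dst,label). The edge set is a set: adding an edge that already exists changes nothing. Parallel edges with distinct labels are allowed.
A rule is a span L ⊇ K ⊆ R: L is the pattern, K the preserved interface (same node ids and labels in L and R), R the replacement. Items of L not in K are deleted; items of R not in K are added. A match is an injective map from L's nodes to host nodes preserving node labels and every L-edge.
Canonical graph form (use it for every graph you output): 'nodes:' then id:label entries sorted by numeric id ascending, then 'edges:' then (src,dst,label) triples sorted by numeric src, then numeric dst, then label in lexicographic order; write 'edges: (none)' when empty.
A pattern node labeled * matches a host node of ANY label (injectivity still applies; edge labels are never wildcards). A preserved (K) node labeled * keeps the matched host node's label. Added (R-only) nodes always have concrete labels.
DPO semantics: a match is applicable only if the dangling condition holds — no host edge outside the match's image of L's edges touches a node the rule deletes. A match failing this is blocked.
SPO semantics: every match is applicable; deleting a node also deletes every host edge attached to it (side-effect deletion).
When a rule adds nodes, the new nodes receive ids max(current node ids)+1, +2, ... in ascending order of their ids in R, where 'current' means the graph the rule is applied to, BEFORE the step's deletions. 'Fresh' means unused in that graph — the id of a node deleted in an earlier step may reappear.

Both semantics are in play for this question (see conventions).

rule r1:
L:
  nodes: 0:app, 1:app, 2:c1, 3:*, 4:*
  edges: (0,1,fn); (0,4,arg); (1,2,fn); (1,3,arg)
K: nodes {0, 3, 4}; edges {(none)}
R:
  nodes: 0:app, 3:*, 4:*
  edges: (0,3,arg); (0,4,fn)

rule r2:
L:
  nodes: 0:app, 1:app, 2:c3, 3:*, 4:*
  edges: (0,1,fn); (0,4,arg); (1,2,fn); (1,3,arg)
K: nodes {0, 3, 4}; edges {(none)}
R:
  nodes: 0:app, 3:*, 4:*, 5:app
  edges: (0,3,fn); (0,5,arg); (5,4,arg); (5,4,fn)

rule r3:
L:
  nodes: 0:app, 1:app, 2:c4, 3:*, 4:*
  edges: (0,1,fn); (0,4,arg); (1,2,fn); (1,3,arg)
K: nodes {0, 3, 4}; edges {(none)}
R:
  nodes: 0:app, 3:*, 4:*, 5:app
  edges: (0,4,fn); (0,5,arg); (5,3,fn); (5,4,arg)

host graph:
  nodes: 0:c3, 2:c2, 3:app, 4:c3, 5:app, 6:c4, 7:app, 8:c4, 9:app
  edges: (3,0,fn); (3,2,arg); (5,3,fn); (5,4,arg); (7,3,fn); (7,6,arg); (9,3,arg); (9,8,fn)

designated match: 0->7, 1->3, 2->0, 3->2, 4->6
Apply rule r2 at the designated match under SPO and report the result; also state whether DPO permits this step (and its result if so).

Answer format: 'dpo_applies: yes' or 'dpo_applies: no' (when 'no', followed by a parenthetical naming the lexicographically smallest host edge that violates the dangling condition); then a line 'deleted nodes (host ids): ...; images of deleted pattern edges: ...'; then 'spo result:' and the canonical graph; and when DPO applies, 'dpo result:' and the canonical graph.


dpo_applies: no
(the rule deletes node 3, which keeps host edge (5,3,fn) outside the match image — the dangling condition fails, DPO blocks; SPO proceeds and side-deletes such edges)
deleted nodes (host ids): 0, 3; images of deleted pattern edges: (3,0,fn); (3,2,arg); (7,3,fn); (7,6,arg)
spo result:
nodes: 2:c2, 4:c3, 5:app, 6:c4, 7:app, 8:c4, 9:app, 10:app
edges: (5,4,arg); (7,2,fn); (7,10,arg); (9,8,fn); (10,6,arg); (10,6,fn)


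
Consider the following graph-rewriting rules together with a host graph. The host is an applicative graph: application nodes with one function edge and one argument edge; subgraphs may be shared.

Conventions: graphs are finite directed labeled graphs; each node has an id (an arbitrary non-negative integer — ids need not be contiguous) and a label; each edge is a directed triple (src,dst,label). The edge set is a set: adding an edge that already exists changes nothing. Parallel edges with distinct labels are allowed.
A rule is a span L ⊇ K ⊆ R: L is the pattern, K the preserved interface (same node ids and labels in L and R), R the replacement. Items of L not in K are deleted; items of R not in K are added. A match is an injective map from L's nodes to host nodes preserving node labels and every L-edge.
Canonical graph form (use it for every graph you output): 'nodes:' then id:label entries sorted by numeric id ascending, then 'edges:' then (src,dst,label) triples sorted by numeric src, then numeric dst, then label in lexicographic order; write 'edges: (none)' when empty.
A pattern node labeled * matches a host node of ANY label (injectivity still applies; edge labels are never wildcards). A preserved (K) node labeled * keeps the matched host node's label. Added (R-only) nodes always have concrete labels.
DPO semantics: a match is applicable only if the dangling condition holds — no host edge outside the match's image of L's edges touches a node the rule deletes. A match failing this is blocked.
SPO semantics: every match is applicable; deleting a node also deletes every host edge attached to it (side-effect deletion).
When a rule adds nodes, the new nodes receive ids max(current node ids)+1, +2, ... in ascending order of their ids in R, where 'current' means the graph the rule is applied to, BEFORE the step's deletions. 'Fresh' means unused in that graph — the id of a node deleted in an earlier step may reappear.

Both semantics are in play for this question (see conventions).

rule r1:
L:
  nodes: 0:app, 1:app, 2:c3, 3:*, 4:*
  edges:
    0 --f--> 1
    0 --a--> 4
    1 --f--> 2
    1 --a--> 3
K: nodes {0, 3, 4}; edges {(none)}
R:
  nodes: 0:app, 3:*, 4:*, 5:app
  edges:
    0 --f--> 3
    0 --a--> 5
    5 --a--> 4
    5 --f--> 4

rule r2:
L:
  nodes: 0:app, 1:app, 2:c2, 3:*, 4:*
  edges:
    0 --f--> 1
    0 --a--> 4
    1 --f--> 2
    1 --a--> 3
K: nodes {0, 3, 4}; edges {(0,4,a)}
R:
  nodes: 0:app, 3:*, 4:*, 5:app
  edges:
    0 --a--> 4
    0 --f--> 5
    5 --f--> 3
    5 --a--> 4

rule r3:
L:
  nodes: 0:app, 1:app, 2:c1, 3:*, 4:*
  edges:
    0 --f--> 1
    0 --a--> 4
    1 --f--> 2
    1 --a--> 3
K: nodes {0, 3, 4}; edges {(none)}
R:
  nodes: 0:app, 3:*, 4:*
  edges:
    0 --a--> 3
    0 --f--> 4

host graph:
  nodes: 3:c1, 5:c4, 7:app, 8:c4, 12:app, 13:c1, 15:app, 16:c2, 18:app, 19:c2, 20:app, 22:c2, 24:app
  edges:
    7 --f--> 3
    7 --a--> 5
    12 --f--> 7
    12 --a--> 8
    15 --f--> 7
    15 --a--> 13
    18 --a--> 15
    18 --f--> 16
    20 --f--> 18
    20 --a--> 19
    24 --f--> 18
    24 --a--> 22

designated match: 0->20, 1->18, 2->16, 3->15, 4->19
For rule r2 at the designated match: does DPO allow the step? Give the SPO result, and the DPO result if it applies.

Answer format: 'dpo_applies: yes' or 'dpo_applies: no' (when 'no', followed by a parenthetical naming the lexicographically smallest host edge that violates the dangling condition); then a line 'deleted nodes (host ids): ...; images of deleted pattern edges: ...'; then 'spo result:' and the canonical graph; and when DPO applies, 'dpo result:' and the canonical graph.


dpo_applies: no
(the rule deletes node 18, which keeps host edge (24,18,f) outside the match image — the dangling condition fails, DPO blocks; SPO proceeds and side-deletes such edges)
deleted nodes (host ids): 16, 18; images of deleted pattern edges: (18,15,a); (18,16,f); (20,18,f)
spo result:
nodes: 3:c1, 5:c4, 7:app, 8:c4, 12:app, 13:c1, 15:app, 19:c2, 20:app, 22:c2, 24:app, 25:app
edges: (7,3,f); (7,5,a); (12,7,f); (12,8,a); (15,7,f); (15,13,a); (20,19,a); (20,25,f); (24,22,a); (25,15,f); (25,19,a)


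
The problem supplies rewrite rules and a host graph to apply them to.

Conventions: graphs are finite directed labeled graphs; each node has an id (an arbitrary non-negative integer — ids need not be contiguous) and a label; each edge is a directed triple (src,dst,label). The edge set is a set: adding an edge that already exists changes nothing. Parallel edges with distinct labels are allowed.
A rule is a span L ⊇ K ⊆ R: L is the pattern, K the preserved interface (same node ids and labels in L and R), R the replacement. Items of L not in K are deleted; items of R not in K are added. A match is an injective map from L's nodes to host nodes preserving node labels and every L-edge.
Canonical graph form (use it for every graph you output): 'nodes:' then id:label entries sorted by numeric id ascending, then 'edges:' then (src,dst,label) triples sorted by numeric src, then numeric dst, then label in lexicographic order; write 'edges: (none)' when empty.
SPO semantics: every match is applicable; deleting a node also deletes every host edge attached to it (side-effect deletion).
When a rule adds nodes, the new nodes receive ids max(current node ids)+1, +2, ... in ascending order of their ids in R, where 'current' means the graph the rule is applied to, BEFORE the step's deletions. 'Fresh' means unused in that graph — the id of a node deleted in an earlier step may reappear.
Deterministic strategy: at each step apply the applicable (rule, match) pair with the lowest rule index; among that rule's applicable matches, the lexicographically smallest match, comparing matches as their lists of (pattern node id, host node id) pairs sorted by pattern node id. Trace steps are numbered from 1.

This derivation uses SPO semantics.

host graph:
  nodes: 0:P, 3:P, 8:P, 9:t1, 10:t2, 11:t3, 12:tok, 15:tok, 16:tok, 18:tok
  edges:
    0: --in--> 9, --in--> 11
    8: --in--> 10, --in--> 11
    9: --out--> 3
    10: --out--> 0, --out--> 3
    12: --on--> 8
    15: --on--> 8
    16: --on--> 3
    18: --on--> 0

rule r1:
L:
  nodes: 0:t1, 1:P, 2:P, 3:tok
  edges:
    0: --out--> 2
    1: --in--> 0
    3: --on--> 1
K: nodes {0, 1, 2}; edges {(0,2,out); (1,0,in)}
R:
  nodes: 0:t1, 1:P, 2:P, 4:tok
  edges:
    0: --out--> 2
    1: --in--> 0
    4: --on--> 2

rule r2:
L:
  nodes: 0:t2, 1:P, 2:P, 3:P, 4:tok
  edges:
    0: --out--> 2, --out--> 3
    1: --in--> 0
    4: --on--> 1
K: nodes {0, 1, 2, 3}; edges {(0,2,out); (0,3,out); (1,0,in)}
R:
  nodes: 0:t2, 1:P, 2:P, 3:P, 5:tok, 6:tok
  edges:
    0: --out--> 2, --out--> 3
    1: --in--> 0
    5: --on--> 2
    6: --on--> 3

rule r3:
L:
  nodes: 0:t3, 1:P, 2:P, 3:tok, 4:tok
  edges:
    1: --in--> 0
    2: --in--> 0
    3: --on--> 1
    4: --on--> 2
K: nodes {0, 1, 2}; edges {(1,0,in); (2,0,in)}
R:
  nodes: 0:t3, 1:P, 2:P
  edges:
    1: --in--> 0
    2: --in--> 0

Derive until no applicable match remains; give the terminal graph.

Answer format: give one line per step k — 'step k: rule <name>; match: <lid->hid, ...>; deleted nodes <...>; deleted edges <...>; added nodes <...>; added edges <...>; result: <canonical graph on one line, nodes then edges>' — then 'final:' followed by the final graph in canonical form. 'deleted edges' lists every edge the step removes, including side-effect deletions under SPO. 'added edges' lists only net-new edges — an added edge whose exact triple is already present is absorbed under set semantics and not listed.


step 1: rule r1; match: 0->9, 1->0, 2->3, 3->18; deleted nodes 18; deleted edges (18,0,on); added nodes 19; added edges (19,3,on); result: nodes: 0:P, 3:P, 8:P, 9:t1, 10:t2, 11:t3, 12:tok, 15:tok, 16:tok, 19:tok edges: (0,9,in); (0,11,in); (8,10,in); (8,11,in); (9,3,out); (10,0,out); (10,3,out); (12,8,on); (15,8,on); (16,3,on); (19,3,on)
step 2: rule r2; match: 0->10, 1->8, 2->0, 3->3, 4->12; deleted nodes 12; deleted edges (12,8,on); added nodes 20, 21; added edges (20,0,on); (21,3,on); result: nodes: 0:P, 3:P, 8:P, 9:t1, 10:t2, 11:t3, 15:tok, 16:tok, 19:tok, 20:tok, 21:tok edges: (0,9,in); (0,11,in); (8,10,in); (8,11,in); (9,3,out); (10,0,out); (10,3,out); (15,8,on); (16,3,on); (19,3,on); (20,0,on); (21,3,on)
step 3: rule r1; match: 0->9, 1->0, 2->3, 3->20; deleted nodes 20; deleted edges (20,0,on); added nodes 22; added edges (22,3,on); result: nodes: 0:P, 3:P, 8:P, 9:t1, 10:t2, 11:t3, 15:tok, 16:tok, 19:tok, 21:tok, 22:tok edges: (0,9,in); (0,11,in); (8,10,in); (8,11,in); (9,3,out); (10,0,out); (10,3,out); (15,8,on); (16,3,on); (19,3,on); (21,3,on); (22,3,on)
step 4: rule r2; match: 0->10, 1->8, 2->0, 3->3, 4->15; deleted nodes 15; deleted edges (15,8,on); added nodes 23, 24; added edges (23,0,on); (24,3,on); result: nodes: 0:P, 3:P, 8:P, 9:t1, 10:t2, 11:t3, 16:tok, 19:tok, 21:tok, 22:tok, 23:tok, 24:tok edges: (0,9,in); (0,11,in); (8,10,in); (8,11,in); (9,3,out); (10,0,out); (10,3,out); (16,3,on); (19,3,on); (21,3,on); (22,3,on); (23,0,on); (24,3,on)
step 5: rule r1; match: 0->9, 1->0, 2->3, 3->23; deleted nodes 23; deleted edges (23,0,on); added nodes 25; added edges (25,3,on); result: nodes: 0:P, 3:P, 8:P, 9:t1, 10:t2, 11:t3, 16:tok, 19:tok, 21:tok, 22:tok, 24:tok, 25:tok edges: (0,9,in); (0,11,in); (8,10,in); (8,11,in); (9,3,out); (10,0,out); (10,3,out); (16,3,on); (19,3,on); (21,3,on); (22,3,on); (24,3,on); (25,3,on)
final:
nodes: 0:P, 3:P, 8:P, 9:t1, 10:t2, 11:t3, 16:tok, 19:tok, 21:tok, 22:tok, 24:tok, 25:tok
edges: (0,9,in); (0,11,in); (8,10,in); (8,11,in); (9,3,out); (10,0,out); (10,3,out); (16,3,on); (19,3,on); (21,3,on); (22,3,on); (24,3,on); (25,3,on)


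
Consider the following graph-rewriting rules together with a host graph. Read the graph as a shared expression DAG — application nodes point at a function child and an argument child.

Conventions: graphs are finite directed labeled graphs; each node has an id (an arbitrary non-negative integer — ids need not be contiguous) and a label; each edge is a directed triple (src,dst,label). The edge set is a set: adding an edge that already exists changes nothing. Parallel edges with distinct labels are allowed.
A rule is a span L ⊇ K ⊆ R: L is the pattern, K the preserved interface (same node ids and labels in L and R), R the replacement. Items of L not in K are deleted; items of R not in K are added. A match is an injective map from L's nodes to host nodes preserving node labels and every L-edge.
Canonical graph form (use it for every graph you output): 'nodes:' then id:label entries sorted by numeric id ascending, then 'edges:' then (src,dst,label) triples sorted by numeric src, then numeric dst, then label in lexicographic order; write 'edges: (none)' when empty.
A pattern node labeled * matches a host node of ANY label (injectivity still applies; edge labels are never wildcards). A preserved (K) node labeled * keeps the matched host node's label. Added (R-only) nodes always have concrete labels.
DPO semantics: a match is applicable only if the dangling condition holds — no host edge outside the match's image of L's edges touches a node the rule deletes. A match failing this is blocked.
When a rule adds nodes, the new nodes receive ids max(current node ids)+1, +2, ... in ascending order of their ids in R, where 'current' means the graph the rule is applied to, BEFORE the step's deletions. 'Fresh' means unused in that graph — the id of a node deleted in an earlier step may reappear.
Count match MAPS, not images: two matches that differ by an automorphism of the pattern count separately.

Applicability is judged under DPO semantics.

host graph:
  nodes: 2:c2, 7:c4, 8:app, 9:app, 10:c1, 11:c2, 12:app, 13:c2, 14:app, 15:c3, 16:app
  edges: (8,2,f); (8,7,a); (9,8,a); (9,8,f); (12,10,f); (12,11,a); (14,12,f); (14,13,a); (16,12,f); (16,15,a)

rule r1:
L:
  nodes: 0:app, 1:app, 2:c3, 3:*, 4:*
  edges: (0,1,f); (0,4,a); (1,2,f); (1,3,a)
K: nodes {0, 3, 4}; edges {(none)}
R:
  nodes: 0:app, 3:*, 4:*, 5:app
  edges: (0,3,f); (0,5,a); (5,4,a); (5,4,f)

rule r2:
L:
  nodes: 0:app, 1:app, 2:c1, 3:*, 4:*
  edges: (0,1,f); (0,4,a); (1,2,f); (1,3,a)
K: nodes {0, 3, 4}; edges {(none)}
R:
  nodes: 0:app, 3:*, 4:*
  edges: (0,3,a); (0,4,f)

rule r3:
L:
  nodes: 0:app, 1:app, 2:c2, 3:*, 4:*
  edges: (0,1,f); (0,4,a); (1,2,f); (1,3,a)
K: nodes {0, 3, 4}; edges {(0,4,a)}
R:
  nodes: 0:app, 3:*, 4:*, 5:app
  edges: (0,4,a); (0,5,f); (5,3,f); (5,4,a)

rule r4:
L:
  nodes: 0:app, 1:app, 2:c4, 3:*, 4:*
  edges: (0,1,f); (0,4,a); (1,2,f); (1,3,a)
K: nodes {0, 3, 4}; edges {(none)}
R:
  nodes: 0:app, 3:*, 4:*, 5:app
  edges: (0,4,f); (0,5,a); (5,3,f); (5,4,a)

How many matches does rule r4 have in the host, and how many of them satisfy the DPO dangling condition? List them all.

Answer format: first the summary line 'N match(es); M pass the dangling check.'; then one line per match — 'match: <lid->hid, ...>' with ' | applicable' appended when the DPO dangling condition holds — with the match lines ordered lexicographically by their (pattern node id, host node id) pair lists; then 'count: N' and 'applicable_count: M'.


0 match(es); 0 pass the dangling check.
count: 0
applicable_count: 0


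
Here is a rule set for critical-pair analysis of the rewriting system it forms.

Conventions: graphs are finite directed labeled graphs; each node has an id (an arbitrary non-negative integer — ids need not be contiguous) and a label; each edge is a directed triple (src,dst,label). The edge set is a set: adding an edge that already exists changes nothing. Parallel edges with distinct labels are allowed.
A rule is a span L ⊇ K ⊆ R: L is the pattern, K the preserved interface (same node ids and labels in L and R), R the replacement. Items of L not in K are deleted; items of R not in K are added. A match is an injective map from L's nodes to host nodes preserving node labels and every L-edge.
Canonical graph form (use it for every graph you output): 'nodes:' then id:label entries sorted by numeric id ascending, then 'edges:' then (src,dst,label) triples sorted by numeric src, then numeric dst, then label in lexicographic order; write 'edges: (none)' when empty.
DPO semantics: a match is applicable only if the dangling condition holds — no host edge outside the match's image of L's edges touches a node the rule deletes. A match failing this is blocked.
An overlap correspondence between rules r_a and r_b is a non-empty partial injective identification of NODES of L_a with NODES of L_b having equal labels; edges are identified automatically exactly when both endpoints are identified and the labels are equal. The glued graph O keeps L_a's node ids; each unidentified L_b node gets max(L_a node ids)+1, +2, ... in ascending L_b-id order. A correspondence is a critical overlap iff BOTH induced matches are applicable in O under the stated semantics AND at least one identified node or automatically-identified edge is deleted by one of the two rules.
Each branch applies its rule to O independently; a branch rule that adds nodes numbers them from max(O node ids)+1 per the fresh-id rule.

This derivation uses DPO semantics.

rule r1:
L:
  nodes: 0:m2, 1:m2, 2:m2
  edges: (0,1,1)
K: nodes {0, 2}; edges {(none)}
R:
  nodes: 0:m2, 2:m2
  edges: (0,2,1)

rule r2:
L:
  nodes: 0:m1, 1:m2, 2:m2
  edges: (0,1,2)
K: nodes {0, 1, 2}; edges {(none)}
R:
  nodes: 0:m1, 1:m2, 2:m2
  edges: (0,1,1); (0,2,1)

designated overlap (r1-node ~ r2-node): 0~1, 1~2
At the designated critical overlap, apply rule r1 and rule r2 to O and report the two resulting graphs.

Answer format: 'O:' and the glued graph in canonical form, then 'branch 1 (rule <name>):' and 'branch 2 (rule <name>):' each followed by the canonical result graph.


O:
nodes: 0:m2, 1:m2, 2:m2, 3:m1
edges: (0,1,1); (3,0,2)
branch 1 (rule r1):
nodes: 0:m2, 2:m2, 3:m1
edges: (0,2,1); (3,0,2)
branch 2 (rule r2):
nodes: 0:m2, 1:m2, 2:m2, 3:m1
edges: (0,1,1); (3,0,1); (3,1,1)


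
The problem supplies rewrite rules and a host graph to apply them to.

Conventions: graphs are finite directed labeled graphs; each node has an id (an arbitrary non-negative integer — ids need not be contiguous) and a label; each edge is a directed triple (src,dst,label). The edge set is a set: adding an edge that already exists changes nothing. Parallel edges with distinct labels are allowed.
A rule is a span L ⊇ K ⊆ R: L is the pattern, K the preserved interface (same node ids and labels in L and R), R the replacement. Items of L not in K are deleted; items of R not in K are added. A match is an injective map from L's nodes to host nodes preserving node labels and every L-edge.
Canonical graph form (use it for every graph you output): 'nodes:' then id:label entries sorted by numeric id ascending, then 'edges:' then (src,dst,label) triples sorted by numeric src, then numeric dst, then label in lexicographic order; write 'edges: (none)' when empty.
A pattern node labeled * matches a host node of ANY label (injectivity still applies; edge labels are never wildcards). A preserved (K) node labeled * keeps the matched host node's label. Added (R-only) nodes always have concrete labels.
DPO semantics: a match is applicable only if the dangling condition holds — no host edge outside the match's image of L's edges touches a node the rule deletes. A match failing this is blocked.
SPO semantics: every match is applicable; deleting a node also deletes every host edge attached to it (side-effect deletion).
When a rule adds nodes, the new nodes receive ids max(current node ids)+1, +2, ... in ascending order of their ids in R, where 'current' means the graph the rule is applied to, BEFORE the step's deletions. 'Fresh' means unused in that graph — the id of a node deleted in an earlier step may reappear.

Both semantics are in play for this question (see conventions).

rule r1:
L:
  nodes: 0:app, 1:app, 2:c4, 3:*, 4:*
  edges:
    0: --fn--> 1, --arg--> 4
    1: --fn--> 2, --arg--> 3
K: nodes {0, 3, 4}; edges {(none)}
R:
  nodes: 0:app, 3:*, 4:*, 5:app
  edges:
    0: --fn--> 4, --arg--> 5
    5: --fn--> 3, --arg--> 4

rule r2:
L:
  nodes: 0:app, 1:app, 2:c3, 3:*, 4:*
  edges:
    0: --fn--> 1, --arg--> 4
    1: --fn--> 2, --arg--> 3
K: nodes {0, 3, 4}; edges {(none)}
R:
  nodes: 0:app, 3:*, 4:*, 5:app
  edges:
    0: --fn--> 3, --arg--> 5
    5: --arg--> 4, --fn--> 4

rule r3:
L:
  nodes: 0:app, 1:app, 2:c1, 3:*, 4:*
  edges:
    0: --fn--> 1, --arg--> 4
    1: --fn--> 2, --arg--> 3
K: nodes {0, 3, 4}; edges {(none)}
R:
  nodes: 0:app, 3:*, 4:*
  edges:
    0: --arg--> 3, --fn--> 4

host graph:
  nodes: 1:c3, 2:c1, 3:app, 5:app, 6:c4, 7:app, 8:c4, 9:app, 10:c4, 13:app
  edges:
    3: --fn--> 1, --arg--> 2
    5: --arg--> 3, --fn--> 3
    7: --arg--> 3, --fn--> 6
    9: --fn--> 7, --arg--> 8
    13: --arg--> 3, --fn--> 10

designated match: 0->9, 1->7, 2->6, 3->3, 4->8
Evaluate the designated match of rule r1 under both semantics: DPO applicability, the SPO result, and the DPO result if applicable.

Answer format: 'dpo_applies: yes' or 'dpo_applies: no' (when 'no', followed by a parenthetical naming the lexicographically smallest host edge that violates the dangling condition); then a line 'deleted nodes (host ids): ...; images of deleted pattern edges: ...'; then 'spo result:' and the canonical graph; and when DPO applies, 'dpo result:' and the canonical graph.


dpo_applies: yes
deleted nodes (host ids): 6, 7; images of deleted pattern edges: (7,3,arg); (7,6,fn); (9,7,fn); (9,8,arg)
spo result:
nodes: 1:c3, 2:c1, 3:app, 5:app, 8:c4, 9:app, 10:c4, 13:app, 14:app
edges: (3,1,fn); (3,2,arg); (5,3,arg); (5,3,fn); (9,8,fn); (9,14,arg); (13,3,arg); (13,10,fn); (14,3,fn); (14,8,arg)
dpo result:
nodes: 1:c3, 2:c1, 3:app, 5:app, 8:c4, 9:app, 10:c4, 13:app, 14:app
edges: (3,1,fn); (3,2,arg); (5,3,arg); (5,3,fn); (9,8,fn); (9,14,arg); (13,3,arg); (13,10,fn); (14,3,fn); (14,8,arg)


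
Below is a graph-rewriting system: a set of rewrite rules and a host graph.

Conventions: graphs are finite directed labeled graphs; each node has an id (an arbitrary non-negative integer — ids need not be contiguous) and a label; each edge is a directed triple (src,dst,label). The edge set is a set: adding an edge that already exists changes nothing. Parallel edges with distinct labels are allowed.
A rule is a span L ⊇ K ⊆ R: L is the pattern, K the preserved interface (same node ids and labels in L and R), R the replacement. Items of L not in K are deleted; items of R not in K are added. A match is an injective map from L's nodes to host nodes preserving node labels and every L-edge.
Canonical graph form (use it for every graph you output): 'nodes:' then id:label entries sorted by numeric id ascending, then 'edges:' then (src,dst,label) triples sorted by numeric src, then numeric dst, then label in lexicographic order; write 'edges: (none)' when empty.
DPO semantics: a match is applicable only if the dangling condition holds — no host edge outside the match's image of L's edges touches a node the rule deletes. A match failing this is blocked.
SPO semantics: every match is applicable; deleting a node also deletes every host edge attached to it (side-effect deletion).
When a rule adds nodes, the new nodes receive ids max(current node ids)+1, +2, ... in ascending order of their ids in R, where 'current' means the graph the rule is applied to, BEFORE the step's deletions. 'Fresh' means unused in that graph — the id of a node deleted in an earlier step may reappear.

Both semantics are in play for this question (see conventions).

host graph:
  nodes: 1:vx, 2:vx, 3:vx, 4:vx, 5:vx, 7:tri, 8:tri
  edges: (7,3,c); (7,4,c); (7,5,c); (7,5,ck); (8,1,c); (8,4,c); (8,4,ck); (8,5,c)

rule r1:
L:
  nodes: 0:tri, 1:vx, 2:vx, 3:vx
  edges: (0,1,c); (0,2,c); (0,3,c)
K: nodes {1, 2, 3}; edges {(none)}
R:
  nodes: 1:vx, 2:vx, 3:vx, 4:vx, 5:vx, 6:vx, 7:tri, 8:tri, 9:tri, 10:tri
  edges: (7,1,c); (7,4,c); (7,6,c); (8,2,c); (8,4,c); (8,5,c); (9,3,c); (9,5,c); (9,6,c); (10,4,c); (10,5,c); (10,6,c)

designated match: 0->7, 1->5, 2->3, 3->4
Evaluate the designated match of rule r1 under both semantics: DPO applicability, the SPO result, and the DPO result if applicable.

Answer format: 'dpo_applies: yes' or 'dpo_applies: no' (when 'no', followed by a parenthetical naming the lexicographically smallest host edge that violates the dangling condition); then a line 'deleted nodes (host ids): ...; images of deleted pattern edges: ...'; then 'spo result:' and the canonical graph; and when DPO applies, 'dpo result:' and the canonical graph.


dpo_applies: no
(the rule deletes node 7, which keeps host edge (7,5,ck) outside the match image — the dangling condition fails, DPO blocks; SPO proceeds and side-deletes such edges)
deleted nodes (host ids): 7; images of deleted pattern edges: (7,3,c); (7,4,c); (7,5,c)
spo result:
nodes: 1:vx, 2:vx, 3:vx, 4:vx, 5:vx, 8:tri, 9:vx, 10:vx, 11:vx, 12:tri, 13:tri, 14:tri, 15:tri
edges: (8,1,c); (8,4,c); (8,4,ck); (8,5,c); (12,5,c); (12,9,c); (12,11,c); (13,3,c); (13,9,c); (13,10,c); (14,4,c); (14,10,c); (14,11,c); (15,9,c); (15,10,c); (15,11,c)


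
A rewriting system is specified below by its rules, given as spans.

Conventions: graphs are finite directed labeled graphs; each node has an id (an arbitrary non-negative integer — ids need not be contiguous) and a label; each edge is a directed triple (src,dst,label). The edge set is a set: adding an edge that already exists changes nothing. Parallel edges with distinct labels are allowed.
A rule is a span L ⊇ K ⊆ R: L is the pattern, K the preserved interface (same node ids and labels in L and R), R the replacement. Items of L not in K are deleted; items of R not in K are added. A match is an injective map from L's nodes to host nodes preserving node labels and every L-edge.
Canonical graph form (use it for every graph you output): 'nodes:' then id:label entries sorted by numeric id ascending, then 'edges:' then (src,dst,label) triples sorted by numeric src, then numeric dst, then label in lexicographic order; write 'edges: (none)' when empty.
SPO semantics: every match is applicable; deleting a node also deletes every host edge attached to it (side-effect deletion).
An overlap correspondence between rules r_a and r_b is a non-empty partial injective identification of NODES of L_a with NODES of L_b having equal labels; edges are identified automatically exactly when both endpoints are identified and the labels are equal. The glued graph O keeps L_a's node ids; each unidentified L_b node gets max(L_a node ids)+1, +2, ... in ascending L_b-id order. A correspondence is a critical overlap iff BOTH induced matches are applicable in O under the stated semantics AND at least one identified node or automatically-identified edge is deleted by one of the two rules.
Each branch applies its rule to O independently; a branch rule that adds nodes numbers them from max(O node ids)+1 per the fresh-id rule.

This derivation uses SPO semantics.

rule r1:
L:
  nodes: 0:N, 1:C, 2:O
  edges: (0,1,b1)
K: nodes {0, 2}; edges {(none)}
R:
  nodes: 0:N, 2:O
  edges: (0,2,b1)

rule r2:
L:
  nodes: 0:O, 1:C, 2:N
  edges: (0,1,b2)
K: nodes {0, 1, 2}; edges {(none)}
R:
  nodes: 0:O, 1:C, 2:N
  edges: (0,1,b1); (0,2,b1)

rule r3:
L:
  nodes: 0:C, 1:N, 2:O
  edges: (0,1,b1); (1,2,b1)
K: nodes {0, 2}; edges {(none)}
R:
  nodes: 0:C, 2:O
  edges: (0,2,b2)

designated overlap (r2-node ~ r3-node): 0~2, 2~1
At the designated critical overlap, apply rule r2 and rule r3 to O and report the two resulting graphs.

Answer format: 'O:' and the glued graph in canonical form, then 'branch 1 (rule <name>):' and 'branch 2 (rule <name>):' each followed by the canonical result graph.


O:
nodes: 0:O, 1:C, 2:N, 3:C
edges: (0,1,b2); (2,0,b1); (3,2,b1)
branch 1 (rule r2):
nodes: 0:O, 1:C, 2:N, 3:C
edges: (0,1,b1); (0,2,b1); (2,0,b1); (3,2,b1)
branch 2 (rule r3):
nodes: 0:O, 1:C, 3:C
edges: (0,1,b2); (3,0,b2)


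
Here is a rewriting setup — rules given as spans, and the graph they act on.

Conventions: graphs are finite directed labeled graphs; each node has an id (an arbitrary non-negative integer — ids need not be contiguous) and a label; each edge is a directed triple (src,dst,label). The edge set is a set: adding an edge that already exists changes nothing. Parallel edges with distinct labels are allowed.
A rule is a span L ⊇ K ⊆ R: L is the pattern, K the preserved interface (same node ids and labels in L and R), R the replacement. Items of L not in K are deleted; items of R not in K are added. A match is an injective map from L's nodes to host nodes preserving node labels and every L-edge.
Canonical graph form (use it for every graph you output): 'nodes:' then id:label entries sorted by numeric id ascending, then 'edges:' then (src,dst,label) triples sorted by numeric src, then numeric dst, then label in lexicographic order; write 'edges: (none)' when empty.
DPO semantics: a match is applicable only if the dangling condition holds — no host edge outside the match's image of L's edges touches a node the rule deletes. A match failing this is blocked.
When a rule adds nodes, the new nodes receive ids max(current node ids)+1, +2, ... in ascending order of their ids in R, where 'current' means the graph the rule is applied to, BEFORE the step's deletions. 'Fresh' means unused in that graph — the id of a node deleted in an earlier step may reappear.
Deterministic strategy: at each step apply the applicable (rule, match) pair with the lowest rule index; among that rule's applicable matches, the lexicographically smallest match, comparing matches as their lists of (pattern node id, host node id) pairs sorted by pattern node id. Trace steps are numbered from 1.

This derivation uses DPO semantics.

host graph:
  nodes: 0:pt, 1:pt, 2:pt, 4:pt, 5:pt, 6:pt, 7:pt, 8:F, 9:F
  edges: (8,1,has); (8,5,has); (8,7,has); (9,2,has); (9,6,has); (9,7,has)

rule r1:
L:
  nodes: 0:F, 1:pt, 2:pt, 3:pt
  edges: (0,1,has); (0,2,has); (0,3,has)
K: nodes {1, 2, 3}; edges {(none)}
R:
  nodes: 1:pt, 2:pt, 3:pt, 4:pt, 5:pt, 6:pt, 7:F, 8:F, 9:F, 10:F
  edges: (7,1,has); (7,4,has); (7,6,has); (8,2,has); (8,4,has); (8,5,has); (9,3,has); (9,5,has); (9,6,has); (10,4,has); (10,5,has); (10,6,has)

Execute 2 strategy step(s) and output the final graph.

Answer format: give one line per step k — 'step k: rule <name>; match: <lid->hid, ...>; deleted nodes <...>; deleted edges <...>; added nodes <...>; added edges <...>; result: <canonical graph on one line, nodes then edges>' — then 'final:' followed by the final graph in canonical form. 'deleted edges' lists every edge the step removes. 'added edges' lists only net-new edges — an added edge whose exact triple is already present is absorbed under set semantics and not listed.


step 1: rule r1; match: 0->8, 1->1, 2->5, 3->7; deleted nodes 8; deleted edges (8,1,has); (8,5,has); (8,7,has); added nodes 10, 11, 12, 13, 14, 15, 16; added edges (13,1,has); (13,10,has); (13,12,has); (14,5,has); (14,10,has); (14,11,has); (15,7,has); (15,11,has); (15,12,has); (16,10,has); (16,11,has); (16,12,has); result: nodes: 0:pt, 1:pt, 2:pt, 4:pt, 5:pt, 6:pt, 7:pt, 9:F, 10:pt, 11:pt, 12:pt, 13:F, 14:F, 15:F, 16:F edges: (9,2,has); (9,6,has); (9,7,has); (13,1,has); (13,10,has); (13,12,has); (14,5,has); (14,10,has); (14,11,has); (15,7,has); (15,11,has); (15,12,has); (16,10,has); (16,11,has); (16,12,has)
step 2: rule r1; match: 0->9, 1->2, 2->6, 3->7; deleted nodes 9; deleted edges (9,2,has); (9,6,has); (9,7,has); added nodes 17, 18, 19, 20, 21, 22, 23; added edges (20,2,has); (20,17,has); (20,19,has); (21,6,has); (21,17,has); (21,18,has); (22,7,has); (22,18,has); (22,19,has); (23,17,has); (23,18,has); (23,19,has); result: nodes: 0:pt, 1:pt, 2:pt, 4:pt, 5:pt, 6:pt, 7:pt, 10:pt, 11:pt, 12:pt, 13:F, 14:F, 15:F, 16:F, 17:pt, 18:pt, 19:pt, 20:F, 21:F, 22:F, 23:F edges: (13,1,has); (13,10,has); (13,12,has); (14,5,has); (14,10,has); (14,11,has); (15,7,has); (15,11,has); (15,12,has); (16,10,has); (16,11,has); (16,12,has); (20,2,has); (20,17,has); (20,19,has); (21,6,has); (21,17,has); (21,18,has); (22,7,has); (22,18,has); (22,19,has); (23,17,has); (23,18,has); (23,19,has)
final:
nodes: 0:pt, 1:pt, 2:pt, 4:pt, 5:pt, 6:pt, 7:pt, 10:pt, 11:pt, 12:pt, 13:F, 14:F, 15:F, 16:F, 17:pt, 18:pt, 19:pt, 20:F, 21:F, 22:F, 23:F
edges: (13,1,has); (13,10,has); (13,12,has); (14,5,has); (14,10,has); (14,11,has); (15,7,has); (15,11,has); (15,12,has); (16,10,has); (16,11,has); (16,12,has); (20,2,has); (20,17,has); (20,19,has); (21,6,has); (21,17,has); (21,18,has); (22,7,has); (22,18,has); (22,19,has); (23,17,has); (23,18,has); (23,19,has)
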